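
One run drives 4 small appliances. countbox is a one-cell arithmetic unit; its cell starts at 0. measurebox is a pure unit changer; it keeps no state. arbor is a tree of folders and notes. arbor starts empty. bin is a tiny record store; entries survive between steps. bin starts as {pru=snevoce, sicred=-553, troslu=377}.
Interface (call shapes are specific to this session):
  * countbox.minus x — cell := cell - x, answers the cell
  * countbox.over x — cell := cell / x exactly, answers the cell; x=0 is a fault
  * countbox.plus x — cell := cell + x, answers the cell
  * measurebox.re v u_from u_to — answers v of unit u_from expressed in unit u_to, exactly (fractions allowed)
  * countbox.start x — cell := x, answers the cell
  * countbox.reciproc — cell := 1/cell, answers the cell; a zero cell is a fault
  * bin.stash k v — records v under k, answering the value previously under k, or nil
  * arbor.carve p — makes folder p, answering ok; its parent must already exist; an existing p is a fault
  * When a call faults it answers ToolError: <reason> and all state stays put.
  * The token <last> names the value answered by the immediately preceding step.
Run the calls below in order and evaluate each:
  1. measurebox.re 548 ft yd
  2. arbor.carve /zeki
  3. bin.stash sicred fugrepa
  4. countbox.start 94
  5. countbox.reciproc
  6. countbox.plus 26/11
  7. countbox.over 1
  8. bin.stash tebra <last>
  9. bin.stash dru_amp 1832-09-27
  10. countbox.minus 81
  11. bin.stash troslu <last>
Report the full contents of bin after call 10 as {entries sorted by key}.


> measurebox.re v→548 u_from→ft u_to→yd
= 548/3
> arbor.carve p→/zeki
= ok
> bin.stash k→sicred v→fugrepa
= -553
> countbox.start x→94
= 94
> countbox.reciproc
= 1/94
> countbox.plus x→26/11
= 2455/1034
> countbox.over x→1
= 2455/1034
> bin.stash k→tebra v→<last>
= nil
> bin.stash k→dru_amp v→1832-09-27
= nil
> countbox.minus x→81
= -81299/1034
> bin.stash k→troslu v→<last>
= 377

Answer: {dru_amp=1832-09-27, pru=snevoce, sicred=fugrepa, tebra=2455/1034, troslu=377}


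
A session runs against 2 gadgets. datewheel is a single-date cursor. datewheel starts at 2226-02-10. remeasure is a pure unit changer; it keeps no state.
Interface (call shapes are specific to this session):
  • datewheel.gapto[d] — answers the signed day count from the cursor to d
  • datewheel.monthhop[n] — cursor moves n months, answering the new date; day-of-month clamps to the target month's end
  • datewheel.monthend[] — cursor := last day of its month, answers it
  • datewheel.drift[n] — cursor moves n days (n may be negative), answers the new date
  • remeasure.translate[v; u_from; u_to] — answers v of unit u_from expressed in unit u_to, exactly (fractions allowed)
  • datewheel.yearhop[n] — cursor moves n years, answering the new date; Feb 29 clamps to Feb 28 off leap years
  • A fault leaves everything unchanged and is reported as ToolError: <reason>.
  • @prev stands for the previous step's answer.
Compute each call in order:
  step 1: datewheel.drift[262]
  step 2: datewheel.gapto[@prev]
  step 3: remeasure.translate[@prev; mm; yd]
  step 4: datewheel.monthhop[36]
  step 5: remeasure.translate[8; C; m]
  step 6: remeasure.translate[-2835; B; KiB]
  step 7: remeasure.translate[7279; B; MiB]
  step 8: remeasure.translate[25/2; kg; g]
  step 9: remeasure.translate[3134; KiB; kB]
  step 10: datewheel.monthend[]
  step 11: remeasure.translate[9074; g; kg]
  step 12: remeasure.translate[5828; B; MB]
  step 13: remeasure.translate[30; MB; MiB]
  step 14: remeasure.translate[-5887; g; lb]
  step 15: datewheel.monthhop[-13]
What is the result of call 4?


Answer: 2229-10-30

Derivation:
Act: drift[n=262]
Obs: 2226-10-30
Act: gapto[d=@prev]
Obs: 0
Act: translate[v=@prev; u_from=mm; u_to=yd]
Obs: 0
Act: monthhop[n=36]
Obs: 2229-10-30
Act: translate[v=8; u_from=C; u_to=m]
Obs: ToolError: incompatible units
Act: translate[v=-2835; u_from=B; u_to=KiB]
Obs: -2835/1024
Act: translate[v=7279; u_from=B; u_to=MiB]
Obs: 7279/1048576
Act: translate[v=25/2; u_from=kg; u_to=g]
Obs: 12500
Act: translate[v=3134; u_from=KiB; u_to=kB]
Obs: 401152/125
Act: monthend[]
Obs: 2229-10-31
Act: translate[v=9074; u_from=g; u_to=kg]
Obs: 4537/500
Act: translate[v=5828; u_from=B; u_to=MB]
Obs: 1457/250000
Act: translate[v=30; u_from=MB; u_to=MiB]
Obs: 234375/8192
Act: translate[v=-5887; u_from=g; u_to=lb]
Obs: -84100000/6479891
Act: monthhop[n=-13]
Obs: 2228-09-30


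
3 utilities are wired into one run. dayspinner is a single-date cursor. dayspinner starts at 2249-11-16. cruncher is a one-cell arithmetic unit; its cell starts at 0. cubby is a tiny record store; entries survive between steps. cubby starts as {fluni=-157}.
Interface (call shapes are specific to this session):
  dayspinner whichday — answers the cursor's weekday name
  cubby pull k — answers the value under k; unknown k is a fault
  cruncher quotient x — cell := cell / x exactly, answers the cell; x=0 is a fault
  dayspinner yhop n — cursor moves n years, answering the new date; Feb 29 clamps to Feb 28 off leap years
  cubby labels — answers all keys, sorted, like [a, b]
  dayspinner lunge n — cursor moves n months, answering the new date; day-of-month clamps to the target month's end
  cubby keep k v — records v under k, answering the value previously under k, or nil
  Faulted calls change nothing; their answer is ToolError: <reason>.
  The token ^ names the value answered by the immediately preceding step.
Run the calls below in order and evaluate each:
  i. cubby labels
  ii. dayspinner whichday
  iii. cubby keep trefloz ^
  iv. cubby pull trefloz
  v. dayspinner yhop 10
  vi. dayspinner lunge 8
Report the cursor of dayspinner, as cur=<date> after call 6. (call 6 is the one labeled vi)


Answer: cur=2260-07-16

Derivation:
-- 1. cubby labels() ~> [fluni]
-- 2. dayspinner whichday() ~> Friday
-- 3. cubby keep(k→trefloz, v→^) ~> nil
-- 4. cubby pull(k→trefloz) ~> Friday
-- 5. dayspinner yhop(n→10) ~> 2259-11-16
-- 6. dayspinner lunge(n→8) ~> 2260-07-16


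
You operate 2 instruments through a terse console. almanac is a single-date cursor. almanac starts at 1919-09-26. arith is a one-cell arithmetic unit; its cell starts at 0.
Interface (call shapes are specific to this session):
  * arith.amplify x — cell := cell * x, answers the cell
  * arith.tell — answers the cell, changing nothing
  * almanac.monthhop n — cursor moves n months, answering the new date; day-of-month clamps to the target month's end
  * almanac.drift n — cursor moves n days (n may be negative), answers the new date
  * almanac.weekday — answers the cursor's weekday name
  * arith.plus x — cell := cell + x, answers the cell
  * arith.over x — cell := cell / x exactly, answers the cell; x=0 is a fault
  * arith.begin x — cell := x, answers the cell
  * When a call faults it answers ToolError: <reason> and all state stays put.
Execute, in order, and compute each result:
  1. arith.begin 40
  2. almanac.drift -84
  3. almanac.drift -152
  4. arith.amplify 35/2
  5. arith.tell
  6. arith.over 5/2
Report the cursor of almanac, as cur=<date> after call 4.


Answer: cur=1919-02-02

Derivation:
>>> arith.begin x→40
  40
>>> almanac.drift n→-84
  1919-07-04
>>> almanac.drift n→-152
  1919-02-02
>>> arith.amplify x→35/2
  700
>>> arith.tell
  700
>>> arith.over x→5/2
  280


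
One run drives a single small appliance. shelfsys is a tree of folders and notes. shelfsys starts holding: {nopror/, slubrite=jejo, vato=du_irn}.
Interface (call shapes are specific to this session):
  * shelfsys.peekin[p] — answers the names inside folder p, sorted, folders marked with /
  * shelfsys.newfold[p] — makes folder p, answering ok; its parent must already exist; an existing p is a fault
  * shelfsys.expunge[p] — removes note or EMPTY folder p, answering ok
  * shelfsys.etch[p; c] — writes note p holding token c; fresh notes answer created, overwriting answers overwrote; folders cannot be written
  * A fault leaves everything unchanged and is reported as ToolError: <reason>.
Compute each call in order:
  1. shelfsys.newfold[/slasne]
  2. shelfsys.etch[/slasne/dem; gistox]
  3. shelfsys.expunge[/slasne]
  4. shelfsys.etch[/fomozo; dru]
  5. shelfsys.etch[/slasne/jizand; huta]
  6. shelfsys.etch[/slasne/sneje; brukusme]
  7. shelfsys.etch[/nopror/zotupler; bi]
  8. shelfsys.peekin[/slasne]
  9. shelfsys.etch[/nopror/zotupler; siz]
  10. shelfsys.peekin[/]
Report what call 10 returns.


Answer: [fomozo, nopror/, slasne/, slubrite, vato]

Derivation:
;; shelfsys.newfold(p→/slasne) => ok
;; shelfsys.etch(p→/slasne/dem, c→gistox) => created
;; shelfsys.expunge(p→/slasne) => ToolError: not empty
;; shelfsys.etch(p→/fomozo, c→dru) => created
;; shelfsys.etch(p→/slasne/jizand, c→huta) => created
;; shelfsys.etch(p→/slasne/sneje, c→brukusme) => created
;; shelfsys.etch(p→/nopror/zotupler, c→bi) => created
;; shelfsys.peekin(p→/slasne) => [dem, jizand, sneje]
;; shelfsys.etch(p→/nopror/zotupler, c→siz) => overwrote
;; shelfsys.peekin(p→/) => [fomozo, nopror/, slasne/, slubrite, vato]


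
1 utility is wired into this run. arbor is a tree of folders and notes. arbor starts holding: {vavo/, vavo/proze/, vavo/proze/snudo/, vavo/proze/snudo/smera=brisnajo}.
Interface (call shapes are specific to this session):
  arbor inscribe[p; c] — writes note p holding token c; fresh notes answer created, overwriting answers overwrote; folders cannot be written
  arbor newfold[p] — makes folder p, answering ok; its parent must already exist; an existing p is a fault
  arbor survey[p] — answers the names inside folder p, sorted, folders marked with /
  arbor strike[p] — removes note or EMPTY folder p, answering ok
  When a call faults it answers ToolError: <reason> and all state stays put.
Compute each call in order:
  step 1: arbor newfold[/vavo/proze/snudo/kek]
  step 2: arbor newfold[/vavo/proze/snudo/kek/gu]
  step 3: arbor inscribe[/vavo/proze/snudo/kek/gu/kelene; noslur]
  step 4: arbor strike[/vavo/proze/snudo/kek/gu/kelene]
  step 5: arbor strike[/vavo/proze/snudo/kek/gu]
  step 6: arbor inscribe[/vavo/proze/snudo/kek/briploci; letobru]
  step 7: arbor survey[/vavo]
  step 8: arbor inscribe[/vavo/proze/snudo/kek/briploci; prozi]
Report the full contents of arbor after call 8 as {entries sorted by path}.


[in] arbor newfold p: /vavo/proze/snudo/kek
= ok
[in] arbor newfold p: /vavo/proze/snudo/kek/gu
= ok
[in] arbor inscribe p: /vavo/proze/snudo/kek/gu/kelene c: noslur
= created
[in] arbor strike p: /vavo/proze/snudo/kek/gu/kelene
= ok
[in] arbor strike p: /vavo/proze/snudo/kek/gu
= ok
[in] arbor inscribe p: /vavo/proze/snudo/kek/briploci c: letobru
= created
[in] arbor survey p: /vavo
= [proze/]
[in] arbor inscribe p: /vavo/proze/snudo/kek/briploci c: prozi
= overwrote

Answer: {vavo/, vavo/proze/, vavo/proze/snudo/, vavo/proze/snudo/kek/, vavo/proze/snudo/kek/briploci=prozi, vavo/proze/snudo/smera=brisnajo}


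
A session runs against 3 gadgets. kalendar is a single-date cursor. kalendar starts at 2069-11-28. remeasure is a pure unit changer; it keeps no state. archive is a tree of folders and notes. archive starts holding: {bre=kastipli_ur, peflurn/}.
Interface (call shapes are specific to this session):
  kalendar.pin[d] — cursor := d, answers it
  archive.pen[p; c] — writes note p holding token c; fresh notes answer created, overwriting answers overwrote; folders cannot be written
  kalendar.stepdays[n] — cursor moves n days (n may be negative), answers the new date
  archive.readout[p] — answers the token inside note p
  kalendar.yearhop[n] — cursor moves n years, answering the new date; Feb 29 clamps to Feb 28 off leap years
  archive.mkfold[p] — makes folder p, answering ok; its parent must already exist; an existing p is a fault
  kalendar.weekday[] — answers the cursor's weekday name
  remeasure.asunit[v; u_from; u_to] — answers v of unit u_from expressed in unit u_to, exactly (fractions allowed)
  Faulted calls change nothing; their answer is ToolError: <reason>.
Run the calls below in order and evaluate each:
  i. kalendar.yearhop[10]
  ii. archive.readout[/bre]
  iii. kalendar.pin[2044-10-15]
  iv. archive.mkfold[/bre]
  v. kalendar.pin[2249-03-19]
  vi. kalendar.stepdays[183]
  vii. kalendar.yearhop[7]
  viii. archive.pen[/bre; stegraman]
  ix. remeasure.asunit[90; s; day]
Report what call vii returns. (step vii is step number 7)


Answer: 2256-09-18

Derivation:
Calling kalendar.yearhop using n=10, giving 2079-11-28.
I use archive.readout using p=/bre, yielding kastipli_ur.
Invoking kalendar.pin using d=2044-10-15: 2044-10-15.
Calling archive.mkfold using p=/bre, which returns ToolError: exists.
Next I call kalendar.pin using d=2249-03-19, → 2249-03-19.
I call kalendar.stepdays using n=183, which returns 2249-09-18.
Calling kalendar.yearhop using n=7, and get 2256-09-18.
Invoking archive.pen using p=/bre, c=stegraman, — result: overwrote.
I use remeasure.asunit using v=90, u_from=s, u_to=day, → 1/960.


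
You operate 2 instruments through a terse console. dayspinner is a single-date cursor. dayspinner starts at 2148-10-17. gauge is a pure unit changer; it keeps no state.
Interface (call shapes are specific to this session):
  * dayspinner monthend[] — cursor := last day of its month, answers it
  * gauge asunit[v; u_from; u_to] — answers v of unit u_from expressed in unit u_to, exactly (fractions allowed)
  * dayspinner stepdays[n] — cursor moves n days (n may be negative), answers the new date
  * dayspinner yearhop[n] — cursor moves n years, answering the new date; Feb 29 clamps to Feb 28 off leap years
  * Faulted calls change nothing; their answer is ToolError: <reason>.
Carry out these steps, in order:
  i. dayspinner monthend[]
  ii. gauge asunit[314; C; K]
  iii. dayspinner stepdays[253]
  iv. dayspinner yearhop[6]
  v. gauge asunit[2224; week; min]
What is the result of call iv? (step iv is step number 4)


Answer: 2155-07-11

Derivation:
>> dayspinner monthend()
<< 2148-10-31
>> gauge asunit(v='314', u_from='C', u_to='K')
<< 11743/20
>> dayspinner stepdays(n='253')
<< 2149-07-11
>> dayspinner yearhop(n='6')
<< 2155-07-11
>> gauge asunit(v='2224', u_from='week', u_to='min')
<< 22417920


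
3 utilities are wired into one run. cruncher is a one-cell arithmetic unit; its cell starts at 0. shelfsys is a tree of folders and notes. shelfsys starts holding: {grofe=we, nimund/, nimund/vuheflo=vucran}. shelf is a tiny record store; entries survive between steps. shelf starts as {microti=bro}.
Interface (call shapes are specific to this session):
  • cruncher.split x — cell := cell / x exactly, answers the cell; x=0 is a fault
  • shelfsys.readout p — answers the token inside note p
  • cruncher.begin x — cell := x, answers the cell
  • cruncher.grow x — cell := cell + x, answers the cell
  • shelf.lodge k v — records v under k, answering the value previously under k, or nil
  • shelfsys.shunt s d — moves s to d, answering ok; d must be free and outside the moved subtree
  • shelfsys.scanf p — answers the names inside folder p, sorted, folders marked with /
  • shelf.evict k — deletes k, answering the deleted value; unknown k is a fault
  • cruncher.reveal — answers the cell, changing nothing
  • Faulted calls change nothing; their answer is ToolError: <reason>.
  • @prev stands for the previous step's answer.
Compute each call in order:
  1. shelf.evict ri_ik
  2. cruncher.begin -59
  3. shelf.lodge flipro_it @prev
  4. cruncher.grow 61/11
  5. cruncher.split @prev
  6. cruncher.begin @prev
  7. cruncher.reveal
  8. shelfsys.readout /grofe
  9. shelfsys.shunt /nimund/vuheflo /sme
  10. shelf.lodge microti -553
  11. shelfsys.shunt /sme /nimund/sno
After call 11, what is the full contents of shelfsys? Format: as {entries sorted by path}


Answer: {grofe=we, nimund/, nimund/sno=vucran}

Derivation:
Do: evict[k=ri_ik]
See: ToolError: no such key ri_ik
Do: begin[x=-59]
See: -59
Do: lodge[k=flipro_it; v=@prev]
See: nil
Do: grow[x=61/11]
See: -588/11
Do: split[x=@prev]
See: 1
Do: begin[x=@prev]
See: 1
Do: reveal[]
See: 1
Do: readout[p=/grofe]
See: we
Do: shunt[s=/nimund/vuheflo; d=/sme]
See: ok
Do: lodge[k=microti; v=-553]
See: bro
Do: shunt[s=/sme; d=/nimund/sno]
See: ok


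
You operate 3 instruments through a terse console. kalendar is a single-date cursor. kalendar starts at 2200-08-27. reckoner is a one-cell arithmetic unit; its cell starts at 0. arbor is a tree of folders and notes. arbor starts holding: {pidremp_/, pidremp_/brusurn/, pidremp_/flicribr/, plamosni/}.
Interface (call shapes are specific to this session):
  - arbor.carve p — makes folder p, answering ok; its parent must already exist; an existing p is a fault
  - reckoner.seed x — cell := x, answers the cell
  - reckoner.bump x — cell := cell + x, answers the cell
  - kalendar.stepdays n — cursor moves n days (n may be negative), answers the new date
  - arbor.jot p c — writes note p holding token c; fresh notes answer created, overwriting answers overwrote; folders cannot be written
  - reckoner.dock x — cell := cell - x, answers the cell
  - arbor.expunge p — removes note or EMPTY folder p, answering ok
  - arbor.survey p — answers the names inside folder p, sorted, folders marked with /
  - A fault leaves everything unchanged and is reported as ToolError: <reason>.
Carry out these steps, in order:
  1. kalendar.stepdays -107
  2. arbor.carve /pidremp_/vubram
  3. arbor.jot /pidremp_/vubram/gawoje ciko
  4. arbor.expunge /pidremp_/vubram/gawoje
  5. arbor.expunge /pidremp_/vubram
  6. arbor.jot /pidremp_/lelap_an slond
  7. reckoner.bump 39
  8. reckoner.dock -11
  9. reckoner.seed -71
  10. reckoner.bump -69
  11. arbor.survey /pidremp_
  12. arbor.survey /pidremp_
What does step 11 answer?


% stepdays(n: -107) == 2200-05-12
% carve(p: /pidremp_/vubram) == ok
% jot(p: /pidremp_/vubram/gawoje, c: ciko) == created
% expunge(p: /pidremp_/vubram/gawoje) == ok
% expunge(p: /pidremp_/vubram) == ok
% jot(p: /pidremp_/lelap_an, c: slond) == created
% bump(x: 39) == 39
% dock(x: -11) == 50
% seed(x: -71) == -71
% bump(x: -69) == -140
% survey(p: /pidremp_) == [brusurn/, flicribr/, lelap_an]
% survey(p: /pidremp_) == [brusurn/, flicribr/, lelap_an]

Answer: [brusurn/, flicribr/, lelap_an]


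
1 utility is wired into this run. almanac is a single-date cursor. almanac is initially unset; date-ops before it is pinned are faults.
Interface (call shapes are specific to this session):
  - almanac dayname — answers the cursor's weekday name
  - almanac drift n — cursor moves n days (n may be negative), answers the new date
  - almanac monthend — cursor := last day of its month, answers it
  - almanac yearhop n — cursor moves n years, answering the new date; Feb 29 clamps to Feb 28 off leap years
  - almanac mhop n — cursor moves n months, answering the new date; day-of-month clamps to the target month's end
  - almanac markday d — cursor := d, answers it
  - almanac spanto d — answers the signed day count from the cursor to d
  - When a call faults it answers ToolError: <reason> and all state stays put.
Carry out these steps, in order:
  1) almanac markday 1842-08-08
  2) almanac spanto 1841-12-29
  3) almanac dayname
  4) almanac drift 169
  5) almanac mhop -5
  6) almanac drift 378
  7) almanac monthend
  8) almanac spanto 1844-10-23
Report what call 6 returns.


Answer: 1843-09-06

Derivation:
>>> almanac markday d='1842-08-08'
[out] 1842-08-08
>>> almanac spanto d='1841-12-29'
[out] -222
>>> almanac dayname
[out] Monday
>>> almanac drift n='169'
[out] 1843-01-24
>>> almanac mhop n='-5'
[out] 1842-08-24
>>> almanac drift n='378'
[out] 1843-09-06
>>> almanac monthend
[out] 1843-09-30
>>> almanac spanto d='1844-10-23'
[out] 389


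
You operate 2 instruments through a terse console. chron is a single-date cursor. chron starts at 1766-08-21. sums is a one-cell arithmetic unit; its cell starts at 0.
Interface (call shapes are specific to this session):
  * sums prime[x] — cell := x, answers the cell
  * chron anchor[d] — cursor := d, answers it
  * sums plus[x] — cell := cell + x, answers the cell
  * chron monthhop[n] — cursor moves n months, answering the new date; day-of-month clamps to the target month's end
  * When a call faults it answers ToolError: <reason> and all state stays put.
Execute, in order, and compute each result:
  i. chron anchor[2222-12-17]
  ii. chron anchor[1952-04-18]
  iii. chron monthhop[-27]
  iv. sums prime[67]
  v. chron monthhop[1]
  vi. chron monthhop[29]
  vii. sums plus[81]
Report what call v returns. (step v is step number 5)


Answer: 1950-02-18

Derivation:
! 1. chron anchor(d→2222-12-17) == 2222-12-17
! 2. chron anchor(d→1952-04-18) == 1952-04-18
! 3. chron monthhop(n→-27) == 1950-01-18
! 4. sums prime(x→67) == 67
! 5. chron monthhop(n→1) == 1950-02-18
! 6. chron monthhop(n→29) == 1952-07-18
! 7. sums plus(x→81) == 148


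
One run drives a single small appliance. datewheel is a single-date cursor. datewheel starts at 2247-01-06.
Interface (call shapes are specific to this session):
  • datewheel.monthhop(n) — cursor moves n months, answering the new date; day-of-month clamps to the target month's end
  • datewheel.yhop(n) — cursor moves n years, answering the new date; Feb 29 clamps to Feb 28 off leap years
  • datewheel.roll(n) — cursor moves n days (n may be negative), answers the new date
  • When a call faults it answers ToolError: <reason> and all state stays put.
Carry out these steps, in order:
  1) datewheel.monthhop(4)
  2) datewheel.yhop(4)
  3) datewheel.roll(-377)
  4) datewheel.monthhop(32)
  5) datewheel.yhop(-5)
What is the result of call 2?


Using datewheel.monthhop on n: 4, which returns 2247-05-06.
I use datewheel.yhop on n: 4, → 2251-05-06.
Next I call datewheel.roll on n: -377, and observe 2250-04-24.
I run datewheel.monthhop on n: 32: 2252-12-24.
Now I run datewheel.yhop on n: -5, which returns 2247-12-24.

Answer: 2251-05-06


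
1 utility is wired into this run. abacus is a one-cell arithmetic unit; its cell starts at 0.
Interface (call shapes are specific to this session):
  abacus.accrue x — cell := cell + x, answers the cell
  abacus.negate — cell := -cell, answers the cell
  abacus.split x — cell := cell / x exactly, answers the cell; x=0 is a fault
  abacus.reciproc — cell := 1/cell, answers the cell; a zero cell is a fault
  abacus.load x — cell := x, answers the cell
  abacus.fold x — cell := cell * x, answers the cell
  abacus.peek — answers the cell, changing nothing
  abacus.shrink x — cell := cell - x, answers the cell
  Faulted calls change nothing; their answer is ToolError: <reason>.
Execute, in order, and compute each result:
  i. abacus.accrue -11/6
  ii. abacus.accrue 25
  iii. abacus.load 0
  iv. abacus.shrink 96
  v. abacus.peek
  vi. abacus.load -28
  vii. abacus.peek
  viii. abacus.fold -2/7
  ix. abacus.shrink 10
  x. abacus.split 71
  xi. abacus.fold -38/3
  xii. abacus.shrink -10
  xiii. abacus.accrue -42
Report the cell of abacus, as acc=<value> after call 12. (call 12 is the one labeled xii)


Answer: acc=2206/213

Derivation:
-- 1. accrue(-11/6) => -11/6
-- 2. accrue(25) => 139/6
-- 3. load(0) => 0
-- 4. shrink(96) => -96
-- 5. peek() => -96
-- 6. load(-28) => -28
-- 7. peek() => -28
-- 8. fold(-2/7) => 8
-- 9. shrink(10) => -2
-- 10. split(71) => -2/71
-- 11. fold(-38/3) => 76/213
-- 12. shrink(-10) => 2206/213
-- 13. accrue(-42) => -6740/213


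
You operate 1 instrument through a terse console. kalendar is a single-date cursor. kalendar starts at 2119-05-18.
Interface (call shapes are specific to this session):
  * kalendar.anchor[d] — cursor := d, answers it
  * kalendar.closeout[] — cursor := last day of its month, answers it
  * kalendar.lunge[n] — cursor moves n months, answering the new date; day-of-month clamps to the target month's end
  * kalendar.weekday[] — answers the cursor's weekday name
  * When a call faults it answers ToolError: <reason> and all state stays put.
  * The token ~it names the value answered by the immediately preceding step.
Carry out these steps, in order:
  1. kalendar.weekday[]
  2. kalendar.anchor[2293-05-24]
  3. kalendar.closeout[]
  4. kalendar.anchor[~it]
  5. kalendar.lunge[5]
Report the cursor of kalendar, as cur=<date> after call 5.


Next I call kalendar.weekday(), yielding Thursday.
Using kalendar.anchor with d=2293-05-24, and get 2293-05-24.
Using kalendar.closeout(), and observe 2293-05-31.
I call kalendar.anchor with d=~it: 2293-05-31.
Calling kalendar.lunge with n=5, and see 2293-10-31.

Answer: cur=2293-10-31


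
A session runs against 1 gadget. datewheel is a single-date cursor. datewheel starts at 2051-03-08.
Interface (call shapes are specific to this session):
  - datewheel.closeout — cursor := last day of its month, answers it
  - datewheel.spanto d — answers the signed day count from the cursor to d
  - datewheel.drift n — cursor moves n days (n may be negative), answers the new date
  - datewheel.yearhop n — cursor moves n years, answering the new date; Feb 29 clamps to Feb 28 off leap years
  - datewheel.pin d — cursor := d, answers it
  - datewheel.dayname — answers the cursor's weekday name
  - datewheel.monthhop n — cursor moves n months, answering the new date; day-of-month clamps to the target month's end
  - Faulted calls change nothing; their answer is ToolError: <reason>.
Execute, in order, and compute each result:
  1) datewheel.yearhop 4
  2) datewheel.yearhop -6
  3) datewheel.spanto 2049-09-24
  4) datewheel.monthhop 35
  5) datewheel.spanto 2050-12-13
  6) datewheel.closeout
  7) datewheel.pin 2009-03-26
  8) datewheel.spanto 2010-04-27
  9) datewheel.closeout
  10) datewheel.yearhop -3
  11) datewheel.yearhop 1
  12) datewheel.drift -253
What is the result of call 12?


Answer: 2006-07-21

Derivation:
# datewheel.yearhop(4) ~> 2055-03-08
# datewheel.yearhop(-6) ~> 2049-03-08
# datewheel.spanto(2049-09-24) ~> 200
# datewheel.monthhop(35) ~> 2052-02-08
# datewheel.spanto(2050-12-13) ~> -422
# datewheel.closeout() ~> 2052-02-29
# datewheel.pin(2009-03-26) ~> 2009-03-26
# datewheel.spanto(2010-04-27) ~> 397
# datewheel.closeout() ~> 2009-03-31
# datewheel.yearhop(-3) ~> 2006-03-31
# datewheel.yearhop(1) ~> 2007-03-31
# datewheel.drift(-253) ~> 2006-07-21


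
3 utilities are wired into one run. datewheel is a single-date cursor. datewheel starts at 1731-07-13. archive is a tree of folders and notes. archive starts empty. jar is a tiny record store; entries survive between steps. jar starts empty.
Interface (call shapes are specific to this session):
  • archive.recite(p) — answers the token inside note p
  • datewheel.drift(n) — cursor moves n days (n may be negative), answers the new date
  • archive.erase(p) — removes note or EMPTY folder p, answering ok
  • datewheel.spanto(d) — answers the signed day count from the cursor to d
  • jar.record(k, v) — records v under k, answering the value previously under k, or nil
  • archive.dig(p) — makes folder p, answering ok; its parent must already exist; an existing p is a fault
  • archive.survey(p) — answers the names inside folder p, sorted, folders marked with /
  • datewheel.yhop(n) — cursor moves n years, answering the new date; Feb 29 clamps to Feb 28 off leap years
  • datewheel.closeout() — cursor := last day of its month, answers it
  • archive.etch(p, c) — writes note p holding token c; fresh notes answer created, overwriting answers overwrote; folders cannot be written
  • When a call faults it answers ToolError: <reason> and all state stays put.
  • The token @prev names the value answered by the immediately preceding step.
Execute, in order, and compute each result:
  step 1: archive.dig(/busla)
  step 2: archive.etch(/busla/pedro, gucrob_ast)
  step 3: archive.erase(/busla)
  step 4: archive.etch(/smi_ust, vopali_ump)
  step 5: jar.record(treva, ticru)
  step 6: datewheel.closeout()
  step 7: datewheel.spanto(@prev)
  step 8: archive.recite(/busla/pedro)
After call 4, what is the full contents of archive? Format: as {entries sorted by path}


Do: archive.dig[p→/busla]
See: ok
Do: archive.etch[p→/busla/pedro; c→gucrob_ast]
See: created
Do: archive.erase[p→/busla]
See: ToolError: not empty
Do: archive.etch[p→/smi_ust; c→vopali_ump]
See: created
Do: jar.record[k→treva; v→ticru]
See: nil
Do: datewheel.closeout[]
See: 1731-07-31
Do: datewheel.spanto[d→@prev]
See: 0
Do: archive.recite[p→/busla/pedro]
See: gucrob_ast

Answer: {busla/, busla/pedro=gucrob_ast, smi_ust=vopali_ump}


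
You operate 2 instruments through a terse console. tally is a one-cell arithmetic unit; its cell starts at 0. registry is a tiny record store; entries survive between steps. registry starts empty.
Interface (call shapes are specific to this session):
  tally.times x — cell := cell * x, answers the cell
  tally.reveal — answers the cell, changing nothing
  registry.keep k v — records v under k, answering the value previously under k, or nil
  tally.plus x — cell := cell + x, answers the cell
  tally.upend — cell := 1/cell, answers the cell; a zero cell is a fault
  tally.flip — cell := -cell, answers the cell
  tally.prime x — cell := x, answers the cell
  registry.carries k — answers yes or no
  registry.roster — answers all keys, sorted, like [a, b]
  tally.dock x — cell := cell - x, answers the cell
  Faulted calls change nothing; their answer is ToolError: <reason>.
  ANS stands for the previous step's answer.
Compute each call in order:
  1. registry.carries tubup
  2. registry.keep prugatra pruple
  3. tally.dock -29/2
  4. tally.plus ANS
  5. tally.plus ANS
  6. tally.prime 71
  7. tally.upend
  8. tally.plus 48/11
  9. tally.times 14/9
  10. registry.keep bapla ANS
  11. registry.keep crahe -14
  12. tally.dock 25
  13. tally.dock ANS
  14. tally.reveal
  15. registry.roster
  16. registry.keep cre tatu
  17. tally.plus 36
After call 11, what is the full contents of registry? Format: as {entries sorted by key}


Answer: {bapla=47866/7029, crahe=-14, prugatra=pruple}

Derivation:
Step: carries[k='tubup']
Result: no
Step: keep[k='prugatra'; v='pruple']
Result: nil
Step: dock[x='-29/2']
Result: 29/2
Step: plus[x='ANS']
Result: 29
Step: plus[x='ANS']
Result: 58
Step: prime[x='71']
Result: 71
Step: upend[]
Result: 1/71
Step: plus[x='48/11']
Result: 3419/781
Step: times[x='14/9']
Result: 47866/7029
Step: keep[k='bapla'; v='ANS']
Result: nil
Step: keep[k='crahe'; v='-14']
Result: nil
Step: dock[x='25']
Result: -127859/7029
Step: dock[x='ANS']
Result: 0
Step: reveal[]
Result: 0
Step: roster[]
Result: [bapla, crahe, prugatra]
Step: keep[k='cre'; v='tatu']
Result: nil
Step: plus[x='36']
Result: 36


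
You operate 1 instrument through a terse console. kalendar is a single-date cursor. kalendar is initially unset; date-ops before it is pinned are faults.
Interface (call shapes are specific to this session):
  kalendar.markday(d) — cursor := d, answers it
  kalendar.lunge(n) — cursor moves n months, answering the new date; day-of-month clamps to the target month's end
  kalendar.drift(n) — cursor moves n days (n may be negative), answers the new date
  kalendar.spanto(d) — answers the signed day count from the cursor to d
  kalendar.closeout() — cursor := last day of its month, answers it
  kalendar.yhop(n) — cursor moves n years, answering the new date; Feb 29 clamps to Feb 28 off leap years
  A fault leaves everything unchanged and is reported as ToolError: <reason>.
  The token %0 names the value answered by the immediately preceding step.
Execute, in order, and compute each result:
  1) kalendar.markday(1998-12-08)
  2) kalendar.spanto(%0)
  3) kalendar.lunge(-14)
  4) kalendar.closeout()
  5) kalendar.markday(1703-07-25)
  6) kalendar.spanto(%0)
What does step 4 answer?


// markday(1998-12-08) == 1998-12-08
// spanto(%0) == 0
// lunge(-14) == 1997-10-08
// closeout() == 1997-10-31
// markday(1703-07-25) == 1703-07-25
// spanto(%0) == 0

Answer: 1997-10-31


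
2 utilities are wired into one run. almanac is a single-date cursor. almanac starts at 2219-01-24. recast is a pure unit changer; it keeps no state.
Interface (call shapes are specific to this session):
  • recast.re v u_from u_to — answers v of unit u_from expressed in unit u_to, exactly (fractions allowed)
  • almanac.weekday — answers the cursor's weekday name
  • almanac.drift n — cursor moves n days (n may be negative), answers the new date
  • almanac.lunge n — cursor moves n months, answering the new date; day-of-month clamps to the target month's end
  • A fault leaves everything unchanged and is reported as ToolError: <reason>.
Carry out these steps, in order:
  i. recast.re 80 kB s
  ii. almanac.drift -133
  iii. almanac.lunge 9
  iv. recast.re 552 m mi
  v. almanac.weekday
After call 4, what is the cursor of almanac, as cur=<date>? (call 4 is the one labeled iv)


Answer: cur=2219-06-13

Derivation:
I invoke re passing 80, kB, s, → ToolError: incompatible units.
Using drift passing -133, which returns 2218-09-13.
I try lunge passing 9, — result: 2219-06-13.
Calling re passing 552, m, mi: 2875/8382.
Using weekday, and observe Sunday.


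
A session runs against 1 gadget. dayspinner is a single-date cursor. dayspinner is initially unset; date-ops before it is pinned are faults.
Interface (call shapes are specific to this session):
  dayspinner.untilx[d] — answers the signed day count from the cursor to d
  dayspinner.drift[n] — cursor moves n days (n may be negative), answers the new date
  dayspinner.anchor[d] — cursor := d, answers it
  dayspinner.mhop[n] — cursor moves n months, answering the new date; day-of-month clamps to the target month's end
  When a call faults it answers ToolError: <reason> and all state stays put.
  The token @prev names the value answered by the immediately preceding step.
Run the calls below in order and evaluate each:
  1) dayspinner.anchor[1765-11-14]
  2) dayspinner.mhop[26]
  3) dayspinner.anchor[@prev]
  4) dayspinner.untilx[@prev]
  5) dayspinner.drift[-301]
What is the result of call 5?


Do: dayspinner.anchor[d→1765-11-14]
See: 1765-11-14
Do: dayspinner.mhop[n→26]
See: 1768-01-14
Do: dayspinner.anchor[d→@prev]
See: 1768-01-14
Do: dayspinner.untilx[d→@prev]
See: 0
Do: dayspinner.drift[n→-301]
See: 1767-03-19

Answer: 1767-03-19


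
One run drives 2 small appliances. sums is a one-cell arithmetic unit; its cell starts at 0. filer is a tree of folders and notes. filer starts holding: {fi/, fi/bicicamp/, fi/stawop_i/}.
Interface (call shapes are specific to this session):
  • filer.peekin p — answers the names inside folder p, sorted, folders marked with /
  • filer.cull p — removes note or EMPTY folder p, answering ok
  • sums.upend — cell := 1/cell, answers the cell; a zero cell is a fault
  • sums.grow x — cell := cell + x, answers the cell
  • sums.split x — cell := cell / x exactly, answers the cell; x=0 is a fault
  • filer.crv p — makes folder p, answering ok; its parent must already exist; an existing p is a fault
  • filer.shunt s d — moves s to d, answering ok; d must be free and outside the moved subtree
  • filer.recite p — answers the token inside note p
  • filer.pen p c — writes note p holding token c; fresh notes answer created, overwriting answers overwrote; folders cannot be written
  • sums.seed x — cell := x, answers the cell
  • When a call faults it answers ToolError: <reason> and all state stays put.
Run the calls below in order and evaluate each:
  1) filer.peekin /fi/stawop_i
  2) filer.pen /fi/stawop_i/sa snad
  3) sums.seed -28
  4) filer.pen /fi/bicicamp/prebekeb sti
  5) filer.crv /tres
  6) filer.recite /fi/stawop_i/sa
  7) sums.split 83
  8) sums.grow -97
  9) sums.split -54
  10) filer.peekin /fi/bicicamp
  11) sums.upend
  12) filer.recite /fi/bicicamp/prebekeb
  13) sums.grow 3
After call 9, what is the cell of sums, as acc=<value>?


Answer: acc=2693/1494

Derivation:
-> peekin(/fi/stawop_i)
<- []
-> pen(/fi/stawop_i/sa, snad)
<- created
-> seed(-28)
<- -28
-> pen(/fi/bicicamp/prebekeb, sti)
<- created
-> crv(/tres)
<- ok
-> recite(/fi/stawop_i/sa)
<- snad
-> split(83)
<- -28/83
-> grow(-97)
<- -8079/83
-> split(-54)
<- 2693/1494
-> peekin(/fi/bicicamp)
<- [prebekeb]
-> upend()
<- 1494/2693
-> recite(/fi/bicicamp/prebekeb)
<- sti
-> grow(3)
<- 9573/2693


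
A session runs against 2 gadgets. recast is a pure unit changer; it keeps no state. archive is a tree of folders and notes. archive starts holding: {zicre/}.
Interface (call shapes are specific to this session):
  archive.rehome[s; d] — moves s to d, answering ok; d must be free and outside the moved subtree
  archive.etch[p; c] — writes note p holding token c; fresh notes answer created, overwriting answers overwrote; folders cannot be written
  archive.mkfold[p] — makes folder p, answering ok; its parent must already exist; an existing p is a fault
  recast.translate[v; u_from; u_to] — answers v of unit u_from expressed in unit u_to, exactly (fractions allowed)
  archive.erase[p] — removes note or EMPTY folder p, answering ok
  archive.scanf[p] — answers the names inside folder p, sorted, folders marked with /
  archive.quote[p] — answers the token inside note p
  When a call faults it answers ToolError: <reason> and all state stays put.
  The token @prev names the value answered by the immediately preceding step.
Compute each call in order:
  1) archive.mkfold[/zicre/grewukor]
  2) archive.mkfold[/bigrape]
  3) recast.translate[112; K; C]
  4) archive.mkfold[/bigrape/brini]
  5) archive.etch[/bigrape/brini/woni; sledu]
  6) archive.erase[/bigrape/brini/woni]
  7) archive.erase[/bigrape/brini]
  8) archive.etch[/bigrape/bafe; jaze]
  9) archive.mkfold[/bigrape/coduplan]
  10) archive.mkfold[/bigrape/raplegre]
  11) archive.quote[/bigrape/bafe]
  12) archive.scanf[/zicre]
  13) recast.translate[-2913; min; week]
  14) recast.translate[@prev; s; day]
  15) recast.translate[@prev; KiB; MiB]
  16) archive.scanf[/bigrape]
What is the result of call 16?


Now I run mkfold passing /zicre/grewukor, and see ok.
I call mkfold passing /bigrape: ok.
I run translate passing 112, K, C, which returns -3223/20.
Invoking mkfold passing /bigrape/brini, and observe ok.
I try etch passing /bigrape/brini/woni, sledu: created.
Using erase passing /bigrape/brini/woni, — result: ok.
I invoke erase passing /bigrape/brini, which returns ok.
I run etch passing /bigrape/bafe, jaze, and see created.
I run mkfold passing /bigrape/coduplan: ok.
Invoking mkfold passing /bigrape/raplegre, giving ok.
I use quote passing /bigrape/bafe, — result: jaze.
Using scanf passing /zicre, and get [grewukor/].
I call translate passing -2913, min, week, → -971/3360.
I call translate passing @prev, s, day, giving -971/290304000.
I call translate passing @prev, KiB, MiB, yielding -971/297271296000.
Using scanf passing /bigrape, and see [bafe, coduplan/, raplegre/].

Answer: [bafe, coduplan/, raplegre/]


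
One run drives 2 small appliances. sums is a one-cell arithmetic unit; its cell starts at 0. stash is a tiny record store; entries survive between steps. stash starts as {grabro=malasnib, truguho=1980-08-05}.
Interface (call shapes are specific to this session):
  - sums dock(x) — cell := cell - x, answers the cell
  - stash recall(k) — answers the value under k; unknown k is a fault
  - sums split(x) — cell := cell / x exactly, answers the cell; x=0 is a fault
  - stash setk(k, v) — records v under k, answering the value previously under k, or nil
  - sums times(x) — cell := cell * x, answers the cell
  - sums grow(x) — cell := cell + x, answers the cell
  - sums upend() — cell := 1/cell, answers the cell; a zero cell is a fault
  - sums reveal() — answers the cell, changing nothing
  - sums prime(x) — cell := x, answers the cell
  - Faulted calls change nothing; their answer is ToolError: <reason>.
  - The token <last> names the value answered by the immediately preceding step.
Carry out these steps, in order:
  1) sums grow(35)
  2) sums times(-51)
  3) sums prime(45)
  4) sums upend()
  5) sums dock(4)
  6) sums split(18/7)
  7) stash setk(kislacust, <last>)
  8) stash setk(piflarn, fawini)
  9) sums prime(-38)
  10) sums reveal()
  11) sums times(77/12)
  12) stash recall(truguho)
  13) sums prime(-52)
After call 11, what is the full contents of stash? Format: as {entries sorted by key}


Answer: {grabro=malasnib, kislacust=-1253/810, piflarn=fawini, truguho=1980-08-05}

Derivation:
I use sums grow using x: 35, which returns 35.
Calling sums times using x: -51, and observe -1785.
Using sums prime using x: 45, yielding 45.
Calling sums upend(), → 1/45.
Next I call sums dock using x: 4, → -179/45.
Invoking sums split using x: 18/7, — result: -1253/810.
I invoke stash setk using k: kislacust, v: <last>: nil.
Using stash setk using k: piflarn, v: fawini, and observe nil.
Invoking sums prime using x: -38, which returns -38.
I call sums reveal, yielding -38.
I try sums times using x: 77/12, — result: -1463/6.
I invoke stash recall using k: truguho, giving 1980-08-05.
Next I call sums prime using x: -52, and see -52.
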